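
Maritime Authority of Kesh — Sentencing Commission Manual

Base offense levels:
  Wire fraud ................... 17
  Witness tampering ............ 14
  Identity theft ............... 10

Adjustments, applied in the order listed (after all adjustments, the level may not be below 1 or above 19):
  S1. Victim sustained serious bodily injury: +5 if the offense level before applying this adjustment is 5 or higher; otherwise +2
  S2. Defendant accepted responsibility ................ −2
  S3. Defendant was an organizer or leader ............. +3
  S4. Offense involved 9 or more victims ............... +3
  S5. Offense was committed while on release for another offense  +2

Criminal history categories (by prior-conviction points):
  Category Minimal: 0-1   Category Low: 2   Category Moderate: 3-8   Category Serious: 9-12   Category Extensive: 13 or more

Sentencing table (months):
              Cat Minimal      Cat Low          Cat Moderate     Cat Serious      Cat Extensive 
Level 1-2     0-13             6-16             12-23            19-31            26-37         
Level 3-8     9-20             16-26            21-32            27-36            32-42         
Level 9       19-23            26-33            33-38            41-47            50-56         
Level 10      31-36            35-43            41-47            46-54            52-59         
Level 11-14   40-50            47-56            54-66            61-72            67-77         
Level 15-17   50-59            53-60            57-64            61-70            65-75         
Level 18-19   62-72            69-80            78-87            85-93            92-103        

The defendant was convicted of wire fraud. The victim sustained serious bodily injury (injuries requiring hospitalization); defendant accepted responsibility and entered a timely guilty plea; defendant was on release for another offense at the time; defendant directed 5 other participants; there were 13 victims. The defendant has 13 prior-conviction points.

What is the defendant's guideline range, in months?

92-103 months

Base offense level for wire fraud: 17.
S1 applies (level before this adjustment is 17 ≥ 5, so +5): 17 + 5 = 22.
S2 applies: 22 − 2 = 20.
S3 applies: 20 + 3 = 23.
S4 applies: 23 + 3 = 26.
S5 applies: 26 + 2 = 28.
Level 28 exceeds the maximum of 19; capped at 19.
Final offense level: 19.
Criminal history: 13 prior points → Category Extensive (13+).
Level 19 falls in the 18-19 band.
Grid: Level 18-19 × Category Extensive = 92-103 months.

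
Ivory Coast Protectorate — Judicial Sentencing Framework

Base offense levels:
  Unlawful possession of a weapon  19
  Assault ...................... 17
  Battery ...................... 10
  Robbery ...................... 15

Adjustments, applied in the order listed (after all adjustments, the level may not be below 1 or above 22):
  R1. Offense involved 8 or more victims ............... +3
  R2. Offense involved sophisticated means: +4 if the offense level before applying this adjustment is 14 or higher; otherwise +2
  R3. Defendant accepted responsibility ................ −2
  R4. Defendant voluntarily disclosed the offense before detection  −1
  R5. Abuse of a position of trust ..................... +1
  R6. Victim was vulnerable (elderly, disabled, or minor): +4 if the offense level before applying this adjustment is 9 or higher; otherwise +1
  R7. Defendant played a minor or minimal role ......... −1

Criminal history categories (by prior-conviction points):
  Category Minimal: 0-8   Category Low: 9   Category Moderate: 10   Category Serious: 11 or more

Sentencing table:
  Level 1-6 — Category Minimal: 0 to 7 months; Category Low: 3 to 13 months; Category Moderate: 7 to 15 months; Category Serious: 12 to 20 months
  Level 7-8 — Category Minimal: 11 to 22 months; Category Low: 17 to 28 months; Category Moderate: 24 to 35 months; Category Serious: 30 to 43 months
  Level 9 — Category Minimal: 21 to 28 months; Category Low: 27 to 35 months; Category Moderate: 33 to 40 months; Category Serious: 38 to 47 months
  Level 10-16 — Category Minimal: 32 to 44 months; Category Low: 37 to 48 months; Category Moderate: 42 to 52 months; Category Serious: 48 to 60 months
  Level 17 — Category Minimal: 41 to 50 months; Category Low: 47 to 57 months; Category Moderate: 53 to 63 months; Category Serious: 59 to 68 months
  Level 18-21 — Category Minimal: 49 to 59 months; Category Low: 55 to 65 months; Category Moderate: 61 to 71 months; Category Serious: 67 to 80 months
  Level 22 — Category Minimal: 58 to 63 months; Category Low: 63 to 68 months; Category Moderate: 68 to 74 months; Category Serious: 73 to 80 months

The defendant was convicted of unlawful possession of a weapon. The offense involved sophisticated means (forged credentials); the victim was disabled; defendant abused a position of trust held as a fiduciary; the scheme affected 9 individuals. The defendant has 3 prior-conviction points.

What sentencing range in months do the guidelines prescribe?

Base offense level for unlawful possession of a weapon: 19.
R1 applies: 19 + 3 = 22.
R2 applies (level before this adjustment is 22 ≥ 14, so +4): 22 + 4 = 26.
R5 applies: 26 + 1 = 27.
R6 applies (level before this adjustment is 27 ≥ 9, so +4): 27 + 4 = 31.
R7 does not apply.
Level 31 exceeds the maximum of 22; capped at 22.
Final offense level: 22.
Criminal history: 3 prior points → Category Minimal (0-8).
Level 22 falls in the 22 band.
Grid: Level 22 × Category Minimal = 58-63 months.

58-63 months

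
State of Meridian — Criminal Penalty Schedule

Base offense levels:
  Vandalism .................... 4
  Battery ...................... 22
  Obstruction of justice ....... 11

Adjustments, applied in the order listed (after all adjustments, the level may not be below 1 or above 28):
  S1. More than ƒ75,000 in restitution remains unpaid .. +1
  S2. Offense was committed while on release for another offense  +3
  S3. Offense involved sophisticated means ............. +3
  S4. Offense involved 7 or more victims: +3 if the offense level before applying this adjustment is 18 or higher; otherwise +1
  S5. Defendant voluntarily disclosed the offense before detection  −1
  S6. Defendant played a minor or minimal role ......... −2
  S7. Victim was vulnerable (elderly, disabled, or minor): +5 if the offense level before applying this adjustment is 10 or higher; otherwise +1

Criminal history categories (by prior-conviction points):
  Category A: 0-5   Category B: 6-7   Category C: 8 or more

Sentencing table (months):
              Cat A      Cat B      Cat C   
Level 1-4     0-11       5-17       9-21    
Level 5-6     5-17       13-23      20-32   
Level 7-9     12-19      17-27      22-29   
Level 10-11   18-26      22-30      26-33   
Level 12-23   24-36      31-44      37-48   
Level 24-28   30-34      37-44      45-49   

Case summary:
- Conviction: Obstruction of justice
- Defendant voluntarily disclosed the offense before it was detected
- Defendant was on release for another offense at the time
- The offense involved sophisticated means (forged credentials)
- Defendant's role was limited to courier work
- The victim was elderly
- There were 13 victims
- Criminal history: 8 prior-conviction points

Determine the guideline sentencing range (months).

37-48 months

Base offense level for obstruction of justice: 11.
S1 does not apply.
S2 applies: 11 + 3 = 14.
S3 applies: 14 + 3 = 17.
S4 applies (level before this adjustment is 17 < 18, so +1): 17 + 1 = 18.
S5 applies: 18 − 1 = 17.
S6 applies: 17 − 2 = 15.
S7 applies (level before this adjustment is 15 ≥ 10, so +5): 15 + 5 = 20.
Final offense level: 20.
Criminal history: 8 prior points → Category C (8+).
Level 20 falls in the 12-23 band.
Grid: Level 12-23 × Category C = 37-48 months.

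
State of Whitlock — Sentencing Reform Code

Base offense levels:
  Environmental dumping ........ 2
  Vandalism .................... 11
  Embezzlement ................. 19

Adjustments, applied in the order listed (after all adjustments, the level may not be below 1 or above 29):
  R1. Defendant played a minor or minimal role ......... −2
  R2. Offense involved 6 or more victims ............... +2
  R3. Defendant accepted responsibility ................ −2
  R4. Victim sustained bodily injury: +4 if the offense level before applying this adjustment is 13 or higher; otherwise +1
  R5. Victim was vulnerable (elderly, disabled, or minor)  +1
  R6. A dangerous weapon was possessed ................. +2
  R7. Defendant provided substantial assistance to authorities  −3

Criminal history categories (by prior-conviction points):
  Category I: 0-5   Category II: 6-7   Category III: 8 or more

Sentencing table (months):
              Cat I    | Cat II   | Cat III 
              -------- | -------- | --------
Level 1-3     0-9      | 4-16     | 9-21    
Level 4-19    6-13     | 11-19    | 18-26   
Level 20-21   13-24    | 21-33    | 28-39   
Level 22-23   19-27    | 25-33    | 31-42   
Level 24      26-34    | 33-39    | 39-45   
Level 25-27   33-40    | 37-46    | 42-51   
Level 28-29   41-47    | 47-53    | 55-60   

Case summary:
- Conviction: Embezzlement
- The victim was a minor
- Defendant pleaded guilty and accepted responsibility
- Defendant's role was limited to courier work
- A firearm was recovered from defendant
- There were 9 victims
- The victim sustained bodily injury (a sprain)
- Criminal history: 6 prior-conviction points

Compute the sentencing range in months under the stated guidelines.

33-39 months

Base offense level for embezzlement: 19.
R1 applies: 19 − 2 = 17.
R2 applies: 17 + 2 = 19.
R3 applies: 19 − 2 = 17.
R4 applies (level before this adjustment is 17 ≥ 13, so +4): 17 + 4 = 21.
R5 applies: 21 + 1 = 22.
R6 applies: 22 + 2 = 24.
Final offense level: 24.
Criminal history: 6 prior points → Category II (6-7).
Level 24 falls in the 24 band.
Grid: Level 24 × Category II = 33-39 months.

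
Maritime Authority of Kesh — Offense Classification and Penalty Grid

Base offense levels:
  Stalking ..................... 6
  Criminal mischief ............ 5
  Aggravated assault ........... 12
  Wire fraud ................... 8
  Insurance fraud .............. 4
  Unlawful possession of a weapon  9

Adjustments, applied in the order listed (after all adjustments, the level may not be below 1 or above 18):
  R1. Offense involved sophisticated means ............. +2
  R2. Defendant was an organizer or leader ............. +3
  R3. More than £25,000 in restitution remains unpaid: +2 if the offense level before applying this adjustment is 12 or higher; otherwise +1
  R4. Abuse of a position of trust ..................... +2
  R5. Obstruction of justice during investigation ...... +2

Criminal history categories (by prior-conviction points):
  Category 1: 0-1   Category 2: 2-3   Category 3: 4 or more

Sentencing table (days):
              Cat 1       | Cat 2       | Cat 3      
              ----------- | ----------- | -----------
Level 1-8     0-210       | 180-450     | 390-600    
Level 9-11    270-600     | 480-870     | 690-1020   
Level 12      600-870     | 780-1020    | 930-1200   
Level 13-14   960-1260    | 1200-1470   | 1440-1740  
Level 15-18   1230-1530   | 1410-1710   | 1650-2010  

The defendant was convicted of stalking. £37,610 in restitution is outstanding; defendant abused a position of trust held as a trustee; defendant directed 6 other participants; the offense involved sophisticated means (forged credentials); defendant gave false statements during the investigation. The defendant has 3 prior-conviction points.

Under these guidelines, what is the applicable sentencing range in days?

Base offense level for stalking: 6.
R1 applies: 6 + 2 = 8.
R2 applies: 8 + 3 = 11.
R3 applies (level before this adjustment is 11 < 12, so +1): 11 + 1 = 12.
R4 applies: 12 + 2 = 14.
R5 applies: 14 + 2 = 16.
Final offense level: 16.
Criminal history: 3 prior points → Category 2 (2-3).
Level 16 falls in the 15-18 band.
Grid: Level 15-18 × Category 2 = 1410-1710 days.

1410-1710 days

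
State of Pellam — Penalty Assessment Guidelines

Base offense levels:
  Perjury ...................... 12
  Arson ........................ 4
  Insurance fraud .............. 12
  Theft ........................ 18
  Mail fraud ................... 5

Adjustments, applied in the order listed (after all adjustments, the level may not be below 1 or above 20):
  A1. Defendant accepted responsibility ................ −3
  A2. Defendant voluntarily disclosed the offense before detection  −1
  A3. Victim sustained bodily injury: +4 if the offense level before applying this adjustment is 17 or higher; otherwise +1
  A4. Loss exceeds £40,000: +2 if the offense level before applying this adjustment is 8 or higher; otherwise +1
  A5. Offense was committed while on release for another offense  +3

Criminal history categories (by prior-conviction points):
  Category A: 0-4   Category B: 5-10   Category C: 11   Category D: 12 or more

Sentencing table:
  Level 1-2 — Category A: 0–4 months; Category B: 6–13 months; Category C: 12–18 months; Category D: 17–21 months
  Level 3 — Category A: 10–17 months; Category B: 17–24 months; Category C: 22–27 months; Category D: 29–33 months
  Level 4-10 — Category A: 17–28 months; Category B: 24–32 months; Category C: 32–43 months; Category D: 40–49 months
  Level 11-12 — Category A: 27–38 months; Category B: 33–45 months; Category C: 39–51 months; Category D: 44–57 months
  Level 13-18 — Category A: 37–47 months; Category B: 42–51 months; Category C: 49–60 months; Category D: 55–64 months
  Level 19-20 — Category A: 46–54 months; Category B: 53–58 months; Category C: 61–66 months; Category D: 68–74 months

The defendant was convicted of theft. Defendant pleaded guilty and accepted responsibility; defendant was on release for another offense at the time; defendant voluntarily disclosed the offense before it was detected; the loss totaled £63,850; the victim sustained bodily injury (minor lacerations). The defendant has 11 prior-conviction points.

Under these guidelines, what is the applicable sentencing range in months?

Base offense level for theft: 18.
A1 applies: 18 − 3 = 15.
A2 applies: 15 − 1 = 14.
A3 applies (level before this adjustment is 14 < 17, so +1): 14 + 1 = 15.
A4 applies (level before this adjustment is 15 ≥ 8, so +2): 15 + 2 = 17.
A5 applies: 17 + 3 = 20.
Final offense level: 20.
Criminal history: 11 prior points → Category C (11).
Level 20 falls in the 19-20 band.
Grid: Level 19-20 × Category C = 61-66 months.

61-66 months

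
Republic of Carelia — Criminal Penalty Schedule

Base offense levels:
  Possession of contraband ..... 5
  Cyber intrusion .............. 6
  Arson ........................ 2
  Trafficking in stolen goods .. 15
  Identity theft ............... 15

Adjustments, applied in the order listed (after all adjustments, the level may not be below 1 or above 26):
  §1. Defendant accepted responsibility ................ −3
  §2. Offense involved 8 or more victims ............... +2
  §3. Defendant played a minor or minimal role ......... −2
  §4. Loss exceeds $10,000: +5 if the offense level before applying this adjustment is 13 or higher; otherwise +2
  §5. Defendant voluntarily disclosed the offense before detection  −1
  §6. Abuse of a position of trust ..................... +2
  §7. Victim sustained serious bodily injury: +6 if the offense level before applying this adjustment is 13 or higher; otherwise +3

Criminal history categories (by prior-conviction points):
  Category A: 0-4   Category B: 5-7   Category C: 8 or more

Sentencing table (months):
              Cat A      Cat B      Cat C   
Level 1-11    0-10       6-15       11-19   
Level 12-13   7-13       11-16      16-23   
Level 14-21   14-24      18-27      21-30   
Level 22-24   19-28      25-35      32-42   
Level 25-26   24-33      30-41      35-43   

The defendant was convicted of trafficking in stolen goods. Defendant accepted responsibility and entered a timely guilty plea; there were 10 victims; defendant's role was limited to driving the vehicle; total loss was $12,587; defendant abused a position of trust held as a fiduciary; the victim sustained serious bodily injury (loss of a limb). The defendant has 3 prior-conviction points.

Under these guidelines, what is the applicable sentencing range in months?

19-28 months

Base offense level for trafficking in stolen goods: 15.
§1 applies: 15 − 3 = 12.
§2 applies: 12 + 2 = 14.
§3 applies: 14 − 2 = 12.
§4 applies (level before this adjustment is 12 < 13, so +2): 12 + 2 = 14.
§5 does not apply.
§6 applies: 14 + 2 = 16.
§7 applies (level before this adjustment is 16 ≥ 13, so +6): 16 + 6 = 22.
Final offense level: 22.
Criminal history: 3 prior points → Category A (0-4).
Level 22 falls in the 22-24 band.
Grid: Level 22-24 × Category A = 19-28 months.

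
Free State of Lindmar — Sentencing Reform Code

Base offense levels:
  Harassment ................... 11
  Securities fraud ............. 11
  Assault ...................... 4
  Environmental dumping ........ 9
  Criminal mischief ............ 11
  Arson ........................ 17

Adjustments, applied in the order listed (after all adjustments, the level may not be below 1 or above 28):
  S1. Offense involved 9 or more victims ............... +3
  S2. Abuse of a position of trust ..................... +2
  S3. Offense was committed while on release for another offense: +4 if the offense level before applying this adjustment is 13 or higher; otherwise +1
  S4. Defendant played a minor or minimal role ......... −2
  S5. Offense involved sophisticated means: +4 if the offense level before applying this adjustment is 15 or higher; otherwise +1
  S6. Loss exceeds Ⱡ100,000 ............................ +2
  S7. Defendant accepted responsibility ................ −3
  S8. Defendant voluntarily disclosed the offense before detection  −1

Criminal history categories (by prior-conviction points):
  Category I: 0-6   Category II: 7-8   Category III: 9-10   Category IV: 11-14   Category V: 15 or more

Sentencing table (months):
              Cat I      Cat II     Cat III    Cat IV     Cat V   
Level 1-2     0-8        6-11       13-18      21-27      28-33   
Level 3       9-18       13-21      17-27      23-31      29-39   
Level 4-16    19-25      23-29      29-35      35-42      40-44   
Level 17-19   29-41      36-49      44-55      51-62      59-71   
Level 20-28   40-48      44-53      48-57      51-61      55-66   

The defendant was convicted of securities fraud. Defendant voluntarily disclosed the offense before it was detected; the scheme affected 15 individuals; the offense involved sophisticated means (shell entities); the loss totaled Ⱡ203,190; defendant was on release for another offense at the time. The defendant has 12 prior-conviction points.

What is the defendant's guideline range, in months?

51-61 months

Base offense level for securities fraud: 11.
S1 applies: 11 + 3 = 14.
S2 does not apply.
S3 applies (level before this adjustment is 14 ≥ 13, so +4): 14 + 4 = 18.
S5 applies (level before this adjustment is 18 ≥ 15, so +4): 18 + 4 = 22.
S6 applies: 22 + 2 = 24.
S7 does not apply.
S8 applies: 24 − 1 = 23.
Final offense level: 23.
Criminal history: 12 prior points → Category IV (11-14).
Level 23 falls in the 20-28 band.
Grid: Level 20-28 × Category IV = 51-61 months.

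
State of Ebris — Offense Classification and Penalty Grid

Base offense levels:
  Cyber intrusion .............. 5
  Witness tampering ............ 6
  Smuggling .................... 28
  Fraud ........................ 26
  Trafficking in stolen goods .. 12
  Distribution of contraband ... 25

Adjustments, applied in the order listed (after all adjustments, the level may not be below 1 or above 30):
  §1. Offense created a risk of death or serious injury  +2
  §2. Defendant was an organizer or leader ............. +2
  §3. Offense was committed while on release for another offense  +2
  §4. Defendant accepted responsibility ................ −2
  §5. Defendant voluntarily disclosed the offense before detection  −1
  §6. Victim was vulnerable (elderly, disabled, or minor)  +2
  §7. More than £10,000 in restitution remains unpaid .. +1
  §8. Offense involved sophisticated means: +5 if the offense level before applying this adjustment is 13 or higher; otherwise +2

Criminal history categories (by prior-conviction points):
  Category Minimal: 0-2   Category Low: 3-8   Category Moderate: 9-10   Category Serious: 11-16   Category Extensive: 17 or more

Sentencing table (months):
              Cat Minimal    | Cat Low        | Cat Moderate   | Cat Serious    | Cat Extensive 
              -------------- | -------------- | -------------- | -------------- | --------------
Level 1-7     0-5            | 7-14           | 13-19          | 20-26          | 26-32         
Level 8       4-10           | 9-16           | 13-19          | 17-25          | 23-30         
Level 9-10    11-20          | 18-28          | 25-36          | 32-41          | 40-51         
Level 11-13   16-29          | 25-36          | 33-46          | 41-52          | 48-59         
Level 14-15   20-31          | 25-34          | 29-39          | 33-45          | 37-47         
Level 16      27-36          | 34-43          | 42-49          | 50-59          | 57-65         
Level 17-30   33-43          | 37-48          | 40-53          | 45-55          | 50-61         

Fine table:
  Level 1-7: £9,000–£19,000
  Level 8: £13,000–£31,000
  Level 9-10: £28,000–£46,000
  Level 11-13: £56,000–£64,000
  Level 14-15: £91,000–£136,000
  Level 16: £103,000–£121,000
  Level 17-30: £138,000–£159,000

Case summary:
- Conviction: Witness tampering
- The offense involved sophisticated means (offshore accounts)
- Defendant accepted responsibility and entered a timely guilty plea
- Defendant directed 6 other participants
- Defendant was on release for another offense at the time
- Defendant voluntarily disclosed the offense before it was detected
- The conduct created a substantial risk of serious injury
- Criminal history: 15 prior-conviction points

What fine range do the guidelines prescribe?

£56,000–£64,000

Base offense level for witness tampering: 6.
§1 applies: 6 + 2 = 8.
§2 applies: 8 + 2 = 10.
§3 applies: 10 + 2 = 12.
§4 applies: 12 − 2 = 10.
§5 applies: 10 − 1 = 9.
§8 applies (level before this adjustment is 9 < 13, so +2): 9 + 2 = 11.
Final offense level: 11.
Level 11 falls in the 11-13 band.
Fine table: Level 11-13 → £56,000–£64,000.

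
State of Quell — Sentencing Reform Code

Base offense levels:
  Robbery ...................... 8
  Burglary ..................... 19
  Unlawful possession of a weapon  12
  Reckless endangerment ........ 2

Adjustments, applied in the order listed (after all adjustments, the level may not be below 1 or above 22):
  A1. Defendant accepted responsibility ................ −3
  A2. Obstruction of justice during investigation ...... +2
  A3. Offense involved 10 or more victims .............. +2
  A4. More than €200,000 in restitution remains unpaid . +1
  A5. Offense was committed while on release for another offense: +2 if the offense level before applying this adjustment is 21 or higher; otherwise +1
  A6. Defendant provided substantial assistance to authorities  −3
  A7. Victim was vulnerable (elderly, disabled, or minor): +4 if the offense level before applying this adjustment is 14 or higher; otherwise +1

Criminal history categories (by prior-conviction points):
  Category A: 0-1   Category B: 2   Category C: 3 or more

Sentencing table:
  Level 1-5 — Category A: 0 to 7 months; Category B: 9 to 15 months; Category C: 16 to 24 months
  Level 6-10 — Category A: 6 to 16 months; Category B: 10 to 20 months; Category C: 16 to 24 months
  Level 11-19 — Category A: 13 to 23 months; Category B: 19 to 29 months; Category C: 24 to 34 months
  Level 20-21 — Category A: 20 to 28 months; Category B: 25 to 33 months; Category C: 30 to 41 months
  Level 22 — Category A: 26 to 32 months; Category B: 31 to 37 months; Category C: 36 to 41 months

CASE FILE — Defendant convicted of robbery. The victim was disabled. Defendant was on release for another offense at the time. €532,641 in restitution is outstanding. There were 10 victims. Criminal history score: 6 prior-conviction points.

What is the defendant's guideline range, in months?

24-34 months

Base offense level for robbery: 8.
A3 applies: 8 + 2 = 10.
A4 applies: 10 + 1 = 11.
A5 applies (level before this adjustment is 11 < 21, so +1): 11 + 1 = 12.
A7 applies (level before this adjustment is 12 < 14, so +1): 12 + 1 = 13.
Final offense level: 13.
Criminal history: 6 prior points → Category C (3+).
Level 13 falls in the 11-19 band.
Grid: Level 11-19 × Category C = 24-34 months.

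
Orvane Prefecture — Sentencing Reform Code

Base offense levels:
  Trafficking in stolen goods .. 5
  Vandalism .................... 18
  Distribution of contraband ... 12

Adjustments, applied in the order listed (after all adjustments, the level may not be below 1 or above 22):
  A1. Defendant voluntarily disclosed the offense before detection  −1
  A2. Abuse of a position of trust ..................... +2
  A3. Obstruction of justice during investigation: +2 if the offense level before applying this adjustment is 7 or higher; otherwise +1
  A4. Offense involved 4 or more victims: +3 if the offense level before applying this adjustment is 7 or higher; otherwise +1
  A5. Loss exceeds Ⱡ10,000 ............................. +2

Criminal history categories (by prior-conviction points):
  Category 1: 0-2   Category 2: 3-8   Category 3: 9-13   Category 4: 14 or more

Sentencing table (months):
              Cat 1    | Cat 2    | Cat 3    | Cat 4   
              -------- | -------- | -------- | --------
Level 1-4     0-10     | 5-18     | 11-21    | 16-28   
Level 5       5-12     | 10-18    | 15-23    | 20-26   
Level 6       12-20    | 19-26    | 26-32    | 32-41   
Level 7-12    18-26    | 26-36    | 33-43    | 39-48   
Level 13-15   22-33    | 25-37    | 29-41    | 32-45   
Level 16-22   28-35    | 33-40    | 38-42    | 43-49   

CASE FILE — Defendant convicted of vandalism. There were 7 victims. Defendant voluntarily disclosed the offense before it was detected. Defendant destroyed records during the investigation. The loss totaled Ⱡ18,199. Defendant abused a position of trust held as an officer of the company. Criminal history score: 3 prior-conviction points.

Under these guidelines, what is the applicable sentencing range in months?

Base offense level for vandalism: 18.
A1 applies: 18 − 1 = 17.
A2 applies: 17 + 2 = 19.
A3 applies (level before this adjustment is 19 ≥ 7, so +2): 19 + 2 = 21.
A4 applies (level before this adjustment is 21 ≥ 7, so +3): 21 + 3 = 24.
A5 applies: 24 + 2 = 26.
Level 26 exceeds the maximum of 22; capped at 22.
Final offense level: 22.
Criminal history: 3 prior points → Category 2 (3-8).
Level 22 falls in the 16-22 band.
Grid: Level 16-22 × Category 2 = 33-40 months.

33-40 months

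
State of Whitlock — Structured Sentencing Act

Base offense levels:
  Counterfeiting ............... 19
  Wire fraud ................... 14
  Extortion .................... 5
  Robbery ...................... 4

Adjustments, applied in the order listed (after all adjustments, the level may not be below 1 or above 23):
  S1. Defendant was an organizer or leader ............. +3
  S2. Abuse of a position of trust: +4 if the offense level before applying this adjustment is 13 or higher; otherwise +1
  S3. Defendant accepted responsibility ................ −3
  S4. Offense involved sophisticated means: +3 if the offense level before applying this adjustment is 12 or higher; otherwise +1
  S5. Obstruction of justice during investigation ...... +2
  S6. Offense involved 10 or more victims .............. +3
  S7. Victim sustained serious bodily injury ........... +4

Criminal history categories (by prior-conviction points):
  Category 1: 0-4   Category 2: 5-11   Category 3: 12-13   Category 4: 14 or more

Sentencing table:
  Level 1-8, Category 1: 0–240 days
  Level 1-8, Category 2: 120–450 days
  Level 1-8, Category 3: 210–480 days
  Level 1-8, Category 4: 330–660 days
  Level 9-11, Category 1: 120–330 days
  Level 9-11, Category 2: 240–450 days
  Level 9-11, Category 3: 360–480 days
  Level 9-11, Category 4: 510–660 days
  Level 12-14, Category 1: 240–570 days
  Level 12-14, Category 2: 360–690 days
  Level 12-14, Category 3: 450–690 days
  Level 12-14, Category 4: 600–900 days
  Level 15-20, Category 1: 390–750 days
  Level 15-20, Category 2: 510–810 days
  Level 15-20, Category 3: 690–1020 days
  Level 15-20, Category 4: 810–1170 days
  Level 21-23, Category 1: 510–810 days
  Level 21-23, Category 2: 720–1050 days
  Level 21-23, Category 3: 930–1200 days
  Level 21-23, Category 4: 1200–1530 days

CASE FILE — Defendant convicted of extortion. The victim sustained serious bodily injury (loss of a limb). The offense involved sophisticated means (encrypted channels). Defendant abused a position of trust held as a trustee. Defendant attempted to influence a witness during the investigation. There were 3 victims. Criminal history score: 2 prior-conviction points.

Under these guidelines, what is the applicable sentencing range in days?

Base offense level for extortion: 5.
S2 applies (level before this adjustment is 5 < 13, so +1): 5 + 1 = 6.
S3 does not apply.
S4 applies (level before this adjustment is 6 < 12, so +1): 6 + 1 = 7.
S5 applies: 7 + 2 = 9.
S7 applies: 9 + 4 = 13.
Final offense level: 13.
Criminal history: 2 prior points → Category 1 (0-4).
Level 13 falls in the 12-14 band.
Grid: Level 12-14 × Category 1 = 240-570 days.

240-570 days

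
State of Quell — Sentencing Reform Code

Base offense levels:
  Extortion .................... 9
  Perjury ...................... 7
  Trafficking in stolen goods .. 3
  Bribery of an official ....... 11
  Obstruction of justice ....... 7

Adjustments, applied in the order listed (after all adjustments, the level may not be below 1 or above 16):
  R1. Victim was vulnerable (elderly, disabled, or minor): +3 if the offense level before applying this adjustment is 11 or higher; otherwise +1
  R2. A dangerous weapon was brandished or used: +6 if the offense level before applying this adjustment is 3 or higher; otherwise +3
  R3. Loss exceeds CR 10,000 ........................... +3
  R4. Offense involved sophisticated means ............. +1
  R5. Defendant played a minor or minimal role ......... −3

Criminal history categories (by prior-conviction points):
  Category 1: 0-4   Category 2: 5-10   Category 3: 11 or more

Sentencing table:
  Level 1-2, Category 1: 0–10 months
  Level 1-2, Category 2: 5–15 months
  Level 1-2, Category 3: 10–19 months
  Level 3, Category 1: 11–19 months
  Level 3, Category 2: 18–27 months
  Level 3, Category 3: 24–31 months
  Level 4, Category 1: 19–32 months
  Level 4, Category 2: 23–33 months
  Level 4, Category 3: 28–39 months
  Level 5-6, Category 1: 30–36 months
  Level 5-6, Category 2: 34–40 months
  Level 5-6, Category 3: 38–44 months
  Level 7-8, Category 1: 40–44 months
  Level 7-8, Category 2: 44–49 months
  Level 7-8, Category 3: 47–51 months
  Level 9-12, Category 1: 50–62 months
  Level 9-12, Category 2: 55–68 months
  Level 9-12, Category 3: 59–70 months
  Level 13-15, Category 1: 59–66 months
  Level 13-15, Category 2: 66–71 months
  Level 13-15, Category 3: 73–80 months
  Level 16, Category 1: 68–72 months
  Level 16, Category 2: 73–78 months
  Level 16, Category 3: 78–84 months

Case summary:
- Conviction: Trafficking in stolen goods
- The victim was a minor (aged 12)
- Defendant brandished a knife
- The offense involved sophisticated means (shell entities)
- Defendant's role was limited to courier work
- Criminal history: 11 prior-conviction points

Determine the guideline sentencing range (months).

Base offense level for trafficking in stolen goods: 3.
R1 applies (level before this adjustment is 3 < 11, so +1): 3 + 1 = 4.
R2 applies (level before this adjustment is 4 ≥ 3, so +6): 4 + 6 = 10.
R4 applies: 10 + 1 = 11.
R5 applies: 11 − 3 = 8.
Final offense level: 8.
Criminal history: 11 prior points → Category 3 (11+).
Level 8 falls in the 7-8 band.
Grid: Level 7-8 × Category 3 = 47-51 months.

47-51 months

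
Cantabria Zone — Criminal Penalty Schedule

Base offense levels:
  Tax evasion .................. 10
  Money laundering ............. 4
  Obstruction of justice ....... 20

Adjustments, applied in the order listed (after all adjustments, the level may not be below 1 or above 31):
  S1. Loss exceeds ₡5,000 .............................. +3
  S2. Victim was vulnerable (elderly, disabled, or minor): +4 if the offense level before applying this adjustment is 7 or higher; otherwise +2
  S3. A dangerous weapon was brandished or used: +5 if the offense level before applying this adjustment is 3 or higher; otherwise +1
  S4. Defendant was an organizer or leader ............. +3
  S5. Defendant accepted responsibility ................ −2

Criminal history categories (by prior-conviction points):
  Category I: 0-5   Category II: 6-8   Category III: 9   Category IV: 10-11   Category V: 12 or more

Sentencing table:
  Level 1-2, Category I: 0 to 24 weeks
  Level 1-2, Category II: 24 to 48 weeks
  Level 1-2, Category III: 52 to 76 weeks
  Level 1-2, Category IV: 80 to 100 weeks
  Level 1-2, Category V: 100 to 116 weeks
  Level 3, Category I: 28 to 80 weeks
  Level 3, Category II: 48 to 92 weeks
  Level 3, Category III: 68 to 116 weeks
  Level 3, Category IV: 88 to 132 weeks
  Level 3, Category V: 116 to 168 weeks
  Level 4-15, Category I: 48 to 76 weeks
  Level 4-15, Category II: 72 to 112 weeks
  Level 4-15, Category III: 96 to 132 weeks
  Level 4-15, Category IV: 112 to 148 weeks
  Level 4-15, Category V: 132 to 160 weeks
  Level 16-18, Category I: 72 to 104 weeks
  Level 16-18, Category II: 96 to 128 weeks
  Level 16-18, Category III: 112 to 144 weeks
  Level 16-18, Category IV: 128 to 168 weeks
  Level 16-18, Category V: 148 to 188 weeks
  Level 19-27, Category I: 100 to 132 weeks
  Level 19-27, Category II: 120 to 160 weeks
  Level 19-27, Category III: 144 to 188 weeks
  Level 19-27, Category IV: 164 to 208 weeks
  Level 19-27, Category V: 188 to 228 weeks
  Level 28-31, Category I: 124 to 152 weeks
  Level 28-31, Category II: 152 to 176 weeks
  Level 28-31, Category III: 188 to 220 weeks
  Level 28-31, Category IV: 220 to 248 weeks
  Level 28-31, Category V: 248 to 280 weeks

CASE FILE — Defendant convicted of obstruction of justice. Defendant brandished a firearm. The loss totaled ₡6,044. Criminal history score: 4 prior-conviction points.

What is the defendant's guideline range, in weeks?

124-152 weeks

Base offense level for obstruction of justice: 20.
S1 applies: 20 + 3 = 23.
S2 does not apply.
S3 applies (level before this adjustment is 23 ≥ 3, so +5): 23 + 5 = 28.
S4 does not apply.
Final offense level: 28.
Criminal history: 4 prior points → Category I (0-5).
Level 28 falls in the 28-31 band.
Grid: Level 28-31 × Category I = 124-152 weeks.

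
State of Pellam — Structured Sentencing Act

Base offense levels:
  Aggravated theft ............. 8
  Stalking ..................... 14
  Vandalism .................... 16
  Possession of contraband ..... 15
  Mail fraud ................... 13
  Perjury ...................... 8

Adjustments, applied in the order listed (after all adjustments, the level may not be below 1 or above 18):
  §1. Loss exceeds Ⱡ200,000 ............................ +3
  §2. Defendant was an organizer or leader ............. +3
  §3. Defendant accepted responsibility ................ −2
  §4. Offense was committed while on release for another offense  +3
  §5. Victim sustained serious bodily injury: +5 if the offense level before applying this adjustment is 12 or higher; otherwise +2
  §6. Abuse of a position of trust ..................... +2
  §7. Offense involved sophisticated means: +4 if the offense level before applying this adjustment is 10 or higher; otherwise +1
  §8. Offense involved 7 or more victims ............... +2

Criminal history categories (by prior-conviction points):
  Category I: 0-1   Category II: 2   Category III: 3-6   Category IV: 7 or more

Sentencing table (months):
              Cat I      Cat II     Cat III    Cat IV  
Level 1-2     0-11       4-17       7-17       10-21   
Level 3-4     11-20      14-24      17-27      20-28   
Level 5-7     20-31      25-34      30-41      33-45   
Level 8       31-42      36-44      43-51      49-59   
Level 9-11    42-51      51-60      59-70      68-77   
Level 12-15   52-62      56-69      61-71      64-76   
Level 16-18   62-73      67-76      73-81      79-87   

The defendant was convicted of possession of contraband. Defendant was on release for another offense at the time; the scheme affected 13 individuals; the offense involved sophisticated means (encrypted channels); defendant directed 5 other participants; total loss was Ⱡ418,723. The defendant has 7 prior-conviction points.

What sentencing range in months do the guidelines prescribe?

79-87 months

Base offense level for possession of contraband: 15.
§1 applies: 15 + 3 = 18.
§2 applies: 18 + 3 = 21.
§3 does not apply.
§4 applies: 21 + 3 = 24.
§6 does not apply.
§7 applies (level before this adjustment is 24 ≥ 10, so +4): 24 + 4 = 28.
§8 applies: 28 + 2 = 30.
Level 30 exceeds the maximum of 18; capped at 18.
Final offense level: 18.
Criminal history: 7 prior points → Category IV (7+).
Level 18 falls in the 16-18 band.
Grid: Level 16-18 × Category IV = 79-87 months.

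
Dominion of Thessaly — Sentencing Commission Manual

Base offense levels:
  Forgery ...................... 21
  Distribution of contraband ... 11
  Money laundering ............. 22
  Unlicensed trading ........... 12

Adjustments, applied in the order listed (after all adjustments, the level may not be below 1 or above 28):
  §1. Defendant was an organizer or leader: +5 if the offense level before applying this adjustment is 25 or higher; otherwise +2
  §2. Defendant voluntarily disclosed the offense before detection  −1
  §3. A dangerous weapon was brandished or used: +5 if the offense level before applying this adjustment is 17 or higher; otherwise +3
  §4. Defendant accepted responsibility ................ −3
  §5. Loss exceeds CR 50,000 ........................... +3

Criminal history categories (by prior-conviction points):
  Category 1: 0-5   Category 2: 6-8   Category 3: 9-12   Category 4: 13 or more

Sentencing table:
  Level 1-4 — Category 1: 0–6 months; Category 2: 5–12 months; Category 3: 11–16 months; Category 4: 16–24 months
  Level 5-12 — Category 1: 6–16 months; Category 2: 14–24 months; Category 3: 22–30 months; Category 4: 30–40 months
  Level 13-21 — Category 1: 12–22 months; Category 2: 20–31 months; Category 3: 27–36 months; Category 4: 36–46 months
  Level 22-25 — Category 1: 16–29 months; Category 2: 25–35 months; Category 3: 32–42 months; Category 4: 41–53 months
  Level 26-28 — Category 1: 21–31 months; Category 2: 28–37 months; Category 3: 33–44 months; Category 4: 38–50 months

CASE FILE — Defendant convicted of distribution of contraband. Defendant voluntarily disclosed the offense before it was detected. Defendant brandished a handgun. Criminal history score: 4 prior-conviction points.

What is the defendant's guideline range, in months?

12-22 months

Base offense level for distribution of contraband: 11.
§2 applies: 11 − 1 = 10.
§3 applies (level before this adjustment is 10 < 17, so +3): 10 + 3 = 13.
§5 does not apply.
Final offense level: 13.
Criminal history: 4 prior points → Category 1 (0-5).
Level 13 falls in the 13-21 band.
Grid: Level 13-21 × Category 1 = 12-22 months.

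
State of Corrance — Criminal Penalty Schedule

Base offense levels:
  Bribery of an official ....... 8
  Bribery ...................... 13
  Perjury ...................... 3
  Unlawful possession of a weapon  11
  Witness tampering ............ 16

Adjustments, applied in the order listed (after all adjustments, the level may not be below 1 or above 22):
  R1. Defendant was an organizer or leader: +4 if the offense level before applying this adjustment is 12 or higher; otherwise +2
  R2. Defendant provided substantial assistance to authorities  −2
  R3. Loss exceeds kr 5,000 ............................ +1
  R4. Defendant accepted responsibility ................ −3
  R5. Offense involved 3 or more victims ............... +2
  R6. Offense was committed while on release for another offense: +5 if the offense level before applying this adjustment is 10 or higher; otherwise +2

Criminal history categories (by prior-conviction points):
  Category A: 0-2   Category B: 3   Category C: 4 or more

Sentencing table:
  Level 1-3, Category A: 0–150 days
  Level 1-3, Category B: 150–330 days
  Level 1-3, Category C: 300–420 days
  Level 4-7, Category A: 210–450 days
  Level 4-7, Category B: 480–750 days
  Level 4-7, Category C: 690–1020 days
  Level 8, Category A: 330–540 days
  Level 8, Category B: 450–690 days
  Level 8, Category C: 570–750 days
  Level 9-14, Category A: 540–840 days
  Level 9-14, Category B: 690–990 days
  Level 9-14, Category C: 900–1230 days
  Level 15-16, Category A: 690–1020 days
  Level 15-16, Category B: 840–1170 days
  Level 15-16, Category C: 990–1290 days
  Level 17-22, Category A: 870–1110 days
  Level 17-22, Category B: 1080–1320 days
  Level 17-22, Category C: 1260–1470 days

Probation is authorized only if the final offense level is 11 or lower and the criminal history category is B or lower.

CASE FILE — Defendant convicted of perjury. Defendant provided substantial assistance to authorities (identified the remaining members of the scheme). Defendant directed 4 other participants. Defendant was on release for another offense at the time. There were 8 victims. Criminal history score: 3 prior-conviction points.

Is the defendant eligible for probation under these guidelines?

Yes

Base offense level for perjury: 3.
R1 applies (level before this adjustment is 3 < 12, so +2): 3 + 2 = 5.
R2 applies: 5 − 2 = 3.
R3 does not apply.
R5 applies: 3 + 2 = 5.
R6 applies (level before this adjustment is 5 < 10, so +2): 5 + 2 = 7.
Final offense level: 7.
Criminal history: 3 prior points → Category B (3).
Level 7 falls in the 4-7 band.
Grid: Level 4-7 × Category B = 480-750 days.
Probation check: level 7 ≤ 11 and category B ≤ B → eligible.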